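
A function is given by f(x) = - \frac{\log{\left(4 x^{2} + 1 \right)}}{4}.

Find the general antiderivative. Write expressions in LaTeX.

F(x) = \frac{- x \log{\left(4 x^{2} + 1 \right)} + 2 x - \operatorname{atan}{\left(2 x \right)}}{4} + C

Since d/dx undoes antidifferentiation here, F'(x) = f(x) is required of F(x).
Check: d/dx[\frac{- x \log{\left(4 x^{2} + 1 \right)} + 2 x - \operatorname{atan}{\left(2 x \right)}}{4}] = - \frac{\log{\left(4 x^{2} + 1 \right)}}{4} = f(x).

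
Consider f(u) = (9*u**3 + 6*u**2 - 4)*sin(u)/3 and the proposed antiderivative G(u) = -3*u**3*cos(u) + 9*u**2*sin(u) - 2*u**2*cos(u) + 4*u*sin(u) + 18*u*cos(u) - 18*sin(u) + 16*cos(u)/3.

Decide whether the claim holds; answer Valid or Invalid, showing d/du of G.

d/du[G] = 3*u**3*sin(u) + 2*u**2*sin(u) - 4*sin(u)/3
This equals f(u) exactly, so the claim holds.

Valid - differentiating G returns exactly f.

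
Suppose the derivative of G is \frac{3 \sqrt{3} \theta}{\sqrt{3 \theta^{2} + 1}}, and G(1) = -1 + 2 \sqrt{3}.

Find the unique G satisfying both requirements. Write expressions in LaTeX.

G(\theta) = \sqrt{3} \sqrt{3 \theta^{2} + 1} - 1

The substitution u = \theta^{2} + \frac{1}{3} works: G'(\theta) is exactly (dG/du)*(du/d\theta) for that inner function.
A general antiderivative is 3 \sqrt{\theta^{2} + \frac{1}{3}} + C.
The condition gives C = -1 + 2 \sqrt{3} - (2 \sqrt{3}) = -1.
So G(\theta) = \sqrt{3} \sqrt{3 \theta^{2} + 1} - 1.
Check: d/d\theta[\sqrt{3} \sqrt{3 \theta^{2} + 1} - 1] = \frac{3 \sqrt{3} \theta}{\sqrt{3 \theta^{2} + 1}} = G'(\theta).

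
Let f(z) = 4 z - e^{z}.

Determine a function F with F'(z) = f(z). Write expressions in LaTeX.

Integrate term by term and add the pieces.
Check: d/dz[2 z^{2} - e^{z}] = 4 z - e^{z} = f(z).

An antiderivative is F(z) = 2 z^{2} - e^{z}.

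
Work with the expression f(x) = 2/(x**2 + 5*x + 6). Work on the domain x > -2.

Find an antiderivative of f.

The denominator factors as (x + 2)*(x + 3); partial fractions split f into directly integrable pieces: -2/(x + 3) + 2/(x + 2).
Check: d/dx[2*(log(x + 2) - log(x + 3))] = 2/(x**2 + 5*x + 6) = f(x).

An antiderivative is F(x) = 2*(log(x + 2) - log(x + 3)).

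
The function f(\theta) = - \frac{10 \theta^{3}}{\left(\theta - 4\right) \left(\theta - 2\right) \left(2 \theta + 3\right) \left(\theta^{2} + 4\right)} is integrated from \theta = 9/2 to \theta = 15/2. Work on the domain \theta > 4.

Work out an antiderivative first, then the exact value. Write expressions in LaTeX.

Antiderivative: F(\theta) = \frac{- 1120 \log{\left(\theta - 4 \right)} + 550 \log{\left(\theta - 2 \right)} + 108 \log{\left(\theta + \frac{3}{2} \right)} + 231 \log{\left(\theta^{2} + 4 \right)} - 154 \operatorname{atan}{\left(\frac{\theta}{2} \right)}}{770}; value = - \frac{16 \log{\left(\frac{7}{2} \right)}}{11} - \frac{16 \log{\left(2 \right)}}{11} - \frac{3 \log{\left(\frac{97}{4} \right)}}{10} - \frac{5 \log{\left(\frac{5}{2} \right)}}{7} - \frac{\operatorname{atan}{\left(\frac{15}{4} \right)}}{5} - \frac{54 \log{\left(6 \right)}}{385} + \frac{\operatorname{atan}{\left(\frac{9}{4} \right)}}{5} + \frac{54 \log{\left(9 \right)}}{385} + \frac{5 \log{\left(\frac{11}{2} \right)}}{7} + \frac{3 \log{\left(\frac{241}{4} \right)}}{10}

Factor the denominator (\left(\theta - 4\right) \left(\theta - 2\right) \left(2 \theta + 3\right) \left(\theta^{2} + 4\right)) and decompose: f = \frac{3 \theta - 2}{5 \left(\theta^{2} + 4\right)} + \frac{108}{385 \left(2 \theta + 3\right)} + \frac{5}{7 \left(\theta - 2\right)} - \frac{16}{11 \left(\theta - 4\right)}; each piece integrates to a log, atan, or power term.
F(\theta) = \frac{- 1120 \log{\left(\theta - 4 \right)} + 550 \log{\left(\theta - 2 \right)} + 108 \log{\left(\theta + \frac{3}{2} \right)} + 231 \log{\left(\theta^{2} + 4 \right)} - 154 \operatorname{atan}{\left(\frac{\theta}{2} \right)}}{770} is an antiderivative of f.
Check: d/d\theta[\frac{- 1120 \log{\left(\theta - 4 \right)} + 550 \log{\left(\theta - 2 \right)} + 108 \log{\left(\theta + \frac{3}{2} \right)} + 231 \log{\left(\theta^{2} + 4 \right)} - 154 \operatorname{atan}{\left(\frac{\theta}{2} \right)}}{770}] = - \frac{10 \theta^{3}}{2 \theta^{5} - 9 \theta^{4} + 6 \theta^{3} - 12 \theta^{2} - 8 \theta + 96}, which equals f(\theta).
F(15/2) = - \frac{16 \log{\left(\frac{7}{2} \right)}}{11} - \frac{\operatorname{atan}{\left(\frac{15}{4} \right)}}{5} + \frac{54 \log{\left(9 \right)}}{385} + \frac{5 \log{\left(\frac{11}{2} \right)}}{7} + \frac{3 \log{\left(\frac{241}{4} \right)}}{10}; F(9/2) = - \frac{\operatorname{atan}{\left(\frac{9}{4} \right)}}{5} + \frac{54 \log{\left(6 \right)}}{385} + \frac{5 \log{\left(\frac{5}{2} \right)}}{7} + \frac{3 \log{\left(\frac{97}{4} \right)}}{10} + \frac{16 \log{\left(2 \right)}}{11}.
Integral = F(15/2) - F(9/2) = - \frac{16 \log{\left(\frac{7}{2} \right)}}{11} - \frac{16 \log{\left(2 \right)}}{11} - \frac{3 \log{\left(\frac{97}{4} \right)}}{10} - \frac{5 \log{\left(\frac{5}{2} \right)}}{7} - \frac{\operatorname{atan}{\left(\frac{15}{4} \right)}}{5} - \frac{54 \log{\left(6 \right)}}{385} + \frac{\operatorname{atan}{\left(\frac{9}{4} \right)}}{5} + \frac{54 \log{\left(9 \right)}}{385} + \frac{5 \log{\left(\frac{11}{2} \right)}}{7} + \frac{3 \log{\left(\frac{241}{4} \right)}}{10}.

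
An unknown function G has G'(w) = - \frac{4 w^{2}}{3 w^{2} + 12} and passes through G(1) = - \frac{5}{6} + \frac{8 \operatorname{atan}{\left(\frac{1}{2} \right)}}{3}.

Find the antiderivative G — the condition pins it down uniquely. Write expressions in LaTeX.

Any candidate G(w) must reproduce the stated G'(w) exactly.
A general antiderivative is - \frac{4 w}{3} + \frac{8 \operatorname{atan}{\left(\frac{w}{2} \right)}}{3} + C.
The condition gives C = - \frac{5}{6} + \frac{8 \operatorname{atan}{\left(\frac{1}{2} \right)}}{3} - (- \frac{4}{3} + \frac{8 \operatorname{atan}{\left(\frac{1}{2} \right)}}{3}) = \frac{1}{2}.
So G(w) = \frac{- 8 w + 16 \operatorname{atan}{\left(\frac{w}{2} \right)} + 3}{6}.
Check: d/dw[\frac{- 8 w + 16 \operatorname{atan}{\left(\frac{w}{2} \right)} + 3}{6}] = - \frac{4 w^{2}}{3 w^{2} + 12} = G'(w).

G(w) = \frac{- 8 w + 16 \operatorname{atan}{\left(\frac{w}{2} \right)} + 3}{6}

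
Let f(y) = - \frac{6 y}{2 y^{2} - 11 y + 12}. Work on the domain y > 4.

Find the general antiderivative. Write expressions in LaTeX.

Factor the denominator (\left(y - 4\right) \left(2 y - 3\right)) and decompose: f = \frac{18}{5 \left(2 y - 3\right)} - \frac{24}{5 \left(y - 4\right)}; each piece integrates to a log, atan, or power term.
Check: d/dy[- \frac{24 \log{\left(y - 4 \right)}}{5} + \frac{9 \log{\left(y - \frac{3}{2} \right)}}{5}] = - \frac{6 y}{2 y^{2} - 11 y + 12} = f(y).

F(y) = - \frac{24 \log{\left(y - 4 \right)}}{5} + \frac{9 \log{\left(y - \frac{3}{2} \right)}}{5} + C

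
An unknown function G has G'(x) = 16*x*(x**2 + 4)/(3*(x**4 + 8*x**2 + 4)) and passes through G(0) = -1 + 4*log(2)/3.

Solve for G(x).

The substitution u = x**4/2 + 4*x**2 + 2 works: G'(x) is exactly (dG/du)*(du/dx) for that inner function.
A general antiderivative is 4*log(x**4/2 + 4*x**2 + 2)/3 + C.
The condition gives C = -1 + 4*log(2)/3 - (4*log(2)/3) = -1.
So G(x) = 4*log(x**4/2 + 4*x**2 + 2)/3 - 1.
Check: d/dx[4*log(x**4/2 + 4*x**2 + 2)/3 - 1] = (16*x**3 + 64*x)/(3*x**4 + 24*x**2 + 12), which equals G'(x).

G(x) = 4*log(x**4/2 + 4*x**2 + 2)/3 - 1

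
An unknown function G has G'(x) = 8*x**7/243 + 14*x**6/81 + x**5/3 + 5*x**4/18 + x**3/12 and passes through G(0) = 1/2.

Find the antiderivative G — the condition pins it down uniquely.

G(x) = (16*x**8 + 96*x**7 + 216*x**6 + 216*x**5 + 81*x**4 + 1944)/3888

The substitution u = x**2/3 + x/2 works: G'(x) is exactly (dG/du)*(du/dx) for that inner function.
A general antiderivative is (x**2/3 + x/2)**4/3 + C.
The condition gives C = 1/2 - (0) = 1/2.
So G(x) = (16*x**8 + 96*x**7 + 216*x**6 + 216*x**5 + 81*x**4 + 1944)/3888.
Check: d/dx[(16*x**8 + 96*x**7 + 216*x**6 + 216*x**5 + 81*x**4 + 1944)/3888] = 8*x**7/243 + 14*x**6/81 + x**5/3 + 5*x**4/18 + x**3/12 = G'(x).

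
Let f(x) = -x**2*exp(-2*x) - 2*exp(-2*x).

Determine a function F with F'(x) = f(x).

Recognize the product-rule pattern: f = u'v + uv' with u = x**2/2 + x/2 + 5/4, v = exp(-2*x), so integration by parts undoes it.
Check: d/dx[x**2*exp(-2*x)/2 + x*exp(-2*x)/2 + 5*exp(-2*x)/4] = (-x**2 - 2)*exp(-2*x), which equals f(x).

An antiderivative is F(x) = x**2*exp(-2*x)/2 + x*exp(-2*x)/2 + 5*exp(-2*x)/4.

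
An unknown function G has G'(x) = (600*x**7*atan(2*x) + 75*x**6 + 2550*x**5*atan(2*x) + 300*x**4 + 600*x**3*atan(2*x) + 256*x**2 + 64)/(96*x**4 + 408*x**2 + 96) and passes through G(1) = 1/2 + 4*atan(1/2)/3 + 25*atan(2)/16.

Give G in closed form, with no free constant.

G(x) = (75*x**4*atan(2*x) + 64*atan(x/2) + 24)/48

For G(x) to be correct, d/dx[G] must agree with the stated G'(x) identically.
A general antiderivative is 25*x**4*atan(2*x)/16 + 4*atan(x/2)/3 + C.
The condition gives C = 1/2 + 4*atan(1/2)/3 + 25*atan(2)/16 - (4*atan(1/2)/3 + 25*atan(2)/16) = 1/2.
So G(x) = (75*x**4*atan(2*x) + 64*atan(x/2) + 24)/48.
Check: d/dx[(75*x**4*atan(2*x) + 64*atan(x/2) + 24)/48] = (600*x**7*atan(2*x) + 75*x**6 + 2550*x**5*atan(2*x) + 300*x**4 + 600*x**3*atan(2*x) + 256*x**2 + 64)/(96*x**4 + 408*x**2 + 96) = G'(x).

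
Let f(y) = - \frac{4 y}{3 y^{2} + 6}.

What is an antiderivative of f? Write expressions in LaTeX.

f matches the chain-rule pattern g'(h)*h' with inner function h(y) = \frac{y^{2}}{2} + 1; substituting u = h(y) collapses the integral.
Check: d/dy[- \frac{2 \log{\left(\frac{y^{2}}{2} + 1 \right)}}{3}] = - \frac{4 y}{3 y^{2} + 6} = f(y).

An antiderivative is F(y) = - \frac{2 \log{\left(\frac{y^{2}}{2} + 1 \right)}}{3}.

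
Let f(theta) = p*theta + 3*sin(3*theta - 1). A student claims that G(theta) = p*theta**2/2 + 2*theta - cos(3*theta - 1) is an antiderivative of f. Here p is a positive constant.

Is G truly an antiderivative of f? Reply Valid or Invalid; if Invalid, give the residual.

Invalid: d/dtheta[G] - f = 2, which is not 0.

d/dtheta[G] = p*theta + 3*sin(3*theta - 1) + 2
d/dtheta[G] - f(theta) = 2 != 0.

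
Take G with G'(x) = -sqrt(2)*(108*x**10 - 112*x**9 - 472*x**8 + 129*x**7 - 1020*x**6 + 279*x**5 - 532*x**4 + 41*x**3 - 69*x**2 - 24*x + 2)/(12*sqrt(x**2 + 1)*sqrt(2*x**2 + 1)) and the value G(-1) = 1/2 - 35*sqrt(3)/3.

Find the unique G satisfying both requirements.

G(x) = -(-4*x**2 + 2*x/3 - 2)*sqrt(x**4 + 3*x**2/2 + 1/2)*(-x**5/2 + x**4/2 + 4*x**3 - 3*x**2/2 + 1)/2 + 1/2

Differentiate the proposed G(x) back; it has to land on the given G'(x).
A general antiderivative is -(-4*x**2 + 2*x/3 - 2)*sqrt(x**4 + 3*x**2/2 + 1/2)*(-x**5/2 + x**4/2 + 4*x**3 - 3*x**2/2 + 1)/2 + C.
The condition gives C = 1/2 - 35*sqrt(3)/3 - (-35*sqrt(3)/3) = 1/2.
So G(x) = -(-4*x**2 + 2*x/3 - 2)*sqrt(x**4 + 3*x**2/2 + 1/2)*(-x**5/2 + x**4/2 + 4*x**3 - 3*x**2/2 + 1)/2 + 1/2.
Check: d/dx[-(-4*x**2 + 2*x/3 - 2)*sqrt(x**4 + 3*x**2/2 + 1/2)*(-x**5/2 + x**4/2 + 4*x**3 - 3*x**2/2 + 1)/2 + 1/2] = sqrt(2)*(-108*x**10 + 112*x**9 + 472*x**8 - 129*x**7 + 1020*x**6 - 279*x**5 + 532*x**4 - 41*x**3 + 69*x**2 + 24*x - 2)/(12*sqrt(2*x**4 + 3*x**2 + 1)), which equals G'(x).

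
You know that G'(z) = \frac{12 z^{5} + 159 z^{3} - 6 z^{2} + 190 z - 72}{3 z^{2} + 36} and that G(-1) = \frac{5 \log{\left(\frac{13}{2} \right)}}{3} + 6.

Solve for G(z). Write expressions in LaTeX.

G(z) = \frac{6 z^{4} + 15 z^{2} - 12 z + 10 \log{\left(\frac{z^{2}}{2} + 6 \right)} + 3}{6}

For G(z) to be correct, d/dz[G] must agree with the stated G'(z) identically.
A general antiderivative is z^{4} + \frac{5 z^{2}}{2} - 2 z + \frac{5 \log{\left(\frac{z^{2}}{2} + 6 \right)}}{3} + \frac{3}{2} + C.
The condition gives C = \frac{5 \log{\left(\frac{13}{2} \right)}}{3} + 6 - (\frac{5 \log{\left(\frac{13}{2} \right)}}{3} + 7) = -1.
So G(z) = \frac{6 z^{4} + 15 z^{2} - 12 z + 10 \log{\left(\frac{z^{2}}{2} + 6 \right)} + 3}{6}.
Check: d/dz[\frac{6 z^{4} + 15 z^{2} - 12 z + 10 \log{\left(\frac{z^{2}}{2} + 6 \right)} + 3}{6}] = \frac{12 z^{5} + 159 z^{3} - 6 z^{2} + 190 z - 72}{3 z^{2} + 36} = G'(z).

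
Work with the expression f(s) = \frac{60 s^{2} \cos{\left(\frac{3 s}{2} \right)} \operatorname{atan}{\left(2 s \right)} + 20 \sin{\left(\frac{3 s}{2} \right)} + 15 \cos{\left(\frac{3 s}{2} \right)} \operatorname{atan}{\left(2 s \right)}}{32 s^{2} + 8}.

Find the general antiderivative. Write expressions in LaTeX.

Recognize the product-rule pattern: f = u'v + uv' with u = \frac{5 \operatorname{atan}{\left(2 s \right)}}{4}, v = \sin{\left(\frac{3 s}{2} \right)}, so integration by parts undoes it.
Check: d/ds[\frac{5 \sin{\left(\frac{3 s}{2} \right)} \operatorname{atan}{\left(2 s \right)}}{4}] = \frac{60 s^{2} \cos{\left(\frac{3 s}{2} \right)} \operatorname{atan}{\left(2 s \right)} + 20 \sin{\left(\frac{3 s}{2} \right)} + 15 \cos{\left(\frac{3 s}{2} \right)} \operatorname{atan}{\left(2 s \right)}}{32 s^{2} + 8} = f(s).

F(s) = \frac{5 \sin{\left(\frac{3 s}{2} \right)} \operatorname{atan}{\left(2 s \right)}}{4} + C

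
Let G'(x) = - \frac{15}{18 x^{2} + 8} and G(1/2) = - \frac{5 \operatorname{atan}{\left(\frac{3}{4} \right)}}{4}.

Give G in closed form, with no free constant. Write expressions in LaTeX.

A first test for any G(x): its x-derivative must equal the given G'(x).
A general antiderivative is - \frac{5 \operatorname{atan}{\left(\frac{3 x}{2} \right)}}{4} + C.
The condition gives C = - \frac{5 \operatorname{atan}{\left(\frac{3}{4} \right)}}{4} - (- \frac{5 \operatorname{atan}{\left(\frac{3}{4} \right)}}{4}) = 0.
So G(x) = - \frac{5 \operatorname{atan}{\left(\frac{3 x}{2} \right)}}{4}.
Check: d/dx[- \frac{5 \operatorname{atan}{\left(\frac{3 x}{2} \right)}}{4}] = - \frac{15}{18 x^{2} + 8} = G'(x).

G(x) = - \frac{5 \operatorname{atan}{\left(\frac{3 x}{2} \right)}}{4}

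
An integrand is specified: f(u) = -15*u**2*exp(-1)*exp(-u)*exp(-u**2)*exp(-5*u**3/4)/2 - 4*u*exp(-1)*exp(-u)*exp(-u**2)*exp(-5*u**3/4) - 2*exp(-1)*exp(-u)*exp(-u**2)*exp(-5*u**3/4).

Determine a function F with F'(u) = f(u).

An antiderivative is F(u) = 2*exp(-5*u**3/4 - u**2 - u - 1).

The substitution w = -5*u**3/4 - u**2 - u - 1 works: f is exactly (dF/dw)*(dw/du) for that inner function.
Check: d/du[2*exp(-5*u**3/4 - u**2 - u - 1)] = (-15*u**2 - 8*u - 4)*exp(-1)*exp(-u)*exp(-u**2)*exp(-5*u**3/4)/2, which equals f(u).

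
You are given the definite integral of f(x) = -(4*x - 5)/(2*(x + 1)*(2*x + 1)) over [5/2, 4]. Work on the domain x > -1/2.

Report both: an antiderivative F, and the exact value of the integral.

The denominator factors as 2*(x + 1)*(2*x + 1); partial fractions split f into directly integrable pieces: 7/(2*x + 1) - 9/(2*(x + 1)).
F(x) = -(-7*log(x + 1/2) + 9*log(x + 1))/2 is an antiderivative of f.
Check: d/dx[-(-7*log(x + 1/2) + 9*log(x + 1))/2] = (5 - 4*x)/(4*x**2 + 6*x + 2), which equals f(x).
F(4) = -9*log(5)/2 + 7*log(9/2)/2; F(5/2) = -9*log(7/2)/2 + 7*log(3)/2.
Integral = F(4) - F(5/2) = -9*log(5)/2 - 7*log(3)/2 + 7*log(9/2)/2 + 9*log(7/2)/2.

Antiderivative: F(x) = -(-7*log(x + 1/2) + 9*log(x + 1))/2; value = -9*log(5)/2 - 7*log(3)/2 + 7*log(9/2)/2 + 9*log(7/2)/2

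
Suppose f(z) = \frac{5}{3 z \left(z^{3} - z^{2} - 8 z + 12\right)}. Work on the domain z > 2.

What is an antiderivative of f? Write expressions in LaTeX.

An antiderivative is F(z) = - \frac{- 25 z \log{\left(z \right)} + 21 z \log{\left(z - 2 \right)} + 4 z \log{\left(z + 3 \right)} + 50 \log{\left(z \right)} - 42 \log{\left(z - 2 \right)} - 8 \log{\left(z + 3 \right)} + 30}{180 \left(z - 2\right)}.

The denominator factors as 3 z \left(z - 2\right)^{2} \left(z + 3\right); partial fractions split f into directly integrable pieces: - \frac{1}{45 \left(z + 3\right)} - \frac{7}{60 \left(z - 2\right)} + \frac{1}{6 \left(z - 2\right)^{2}} + \frac{5}{36 z}.
Check: d/dz[- \frac{- 25 z \log{\left(z \right)} + 21 z \log{\left(z - 2 \right)} + 4 z \log{\left(z + 3 \right)} + 50 \log{\left(z \right)} - 42 \log{\left(z - 2 \right)} - 8 \log{\left(z + 3 \right)} + 30}{180 \left(z - 2\right)}] = \frac{5}{3 z^{4} - 3 z^{3} - 24 z^{2} + 36 z}, which equals f(z).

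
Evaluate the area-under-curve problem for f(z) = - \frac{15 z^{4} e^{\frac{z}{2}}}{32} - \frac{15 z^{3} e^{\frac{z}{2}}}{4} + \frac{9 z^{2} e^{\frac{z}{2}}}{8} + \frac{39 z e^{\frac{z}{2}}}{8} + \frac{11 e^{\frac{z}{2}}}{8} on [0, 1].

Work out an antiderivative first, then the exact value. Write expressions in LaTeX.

Recognize the product-rule pattern: f = u'v + uv' with u = - \frac{15 z^{4}}{16} + \frac{9 z^{2}}{4} + \frac{3 z}{4} + \frac{5}{4}, v = e^{\frac{z}{2}}, so integration by parts undoes it.
F(z) = - \frac{\left(15 z^{4} - 36 z^{2} - 12 z - 20\right) e^{\frac{z}{2}}}{16} is an antiderivative of f.
Check: d/dz[- \frac{\left(15 z^{4} - 36 z^{2} - 12 z - 20\right) e^{\frac{z}{2}}}{16}] = - \frac{15 z^{4} e^{\frac{z}{2}}}{32} - \frac{15 z^{3} e^{\frac{z}{2}}}{4} + \frac{9 z^{2} e^{\frac{z}{2}}}{8} + \frac{39 z e^{\frac{z}{2}}}{8} + \frac{11 e^{\frac{z}{2}}}{8} = f(z).
F(1) = \frac{53 e^{\frac{1}{2}}}{16}; F(0) = \frac{5}{4}.
Integral = F(1) - F(0) = - \frac{5}{4} + \frac{53 e^{\frac{1}{2}}}{16}.

Antiderivative: F(z) = - \frac{\left(15 z^{4} - 36 z^{2} - 12 z - 20\right) e^{\frac{z}{2}}}{16}; value = - \frac{5}{4} + \frac{53 e^{\frac{1}{2}}}{16}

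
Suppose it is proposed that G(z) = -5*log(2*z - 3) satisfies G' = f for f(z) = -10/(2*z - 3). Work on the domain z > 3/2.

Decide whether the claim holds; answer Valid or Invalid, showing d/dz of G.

d/dz[G] = -10/(2*z - 3)
This equals f(z) exactly, so the claim holds.

Valid: G'(z) = f(z).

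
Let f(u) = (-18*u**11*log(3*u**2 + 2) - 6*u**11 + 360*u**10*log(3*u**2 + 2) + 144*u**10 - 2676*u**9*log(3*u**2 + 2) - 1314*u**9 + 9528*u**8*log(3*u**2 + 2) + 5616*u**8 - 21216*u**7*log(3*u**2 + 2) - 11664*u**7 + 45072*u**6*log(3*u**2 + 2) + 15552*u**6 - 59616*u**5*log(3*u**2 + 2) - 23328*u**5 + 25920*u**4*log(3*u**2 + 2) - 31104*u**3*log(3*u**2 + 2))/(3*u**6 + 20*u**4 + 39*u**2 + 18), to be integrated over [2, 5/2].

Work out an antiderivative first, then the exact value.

Antiderivative: F(u) = -16*(-u**2/2 + 3*u)**4*log(3*u**2 + 2)/(u**2 + 3); value = -1500625*log(83/4)/2368 + 4096*log(14)/7

Any candidate F(u) must reproduce f(u) exactly when differentiated.
F(u) = -16*(-u**2/2 + 3*u)**4*log(3*u**2 + 2)/(u**2 + 3) is an antiderivative of f.
Check: d/du[-16*(-u**2/2 + 3*u)**4*log(3*u**2 + 2)/(u**2 + 3)] = (-18*u**11*log(3*u**2 + 2) - 6*u**11 + 360*u**10*log(3*u**2 + 2) + 144*u**10 - 2676*u**9*log(3*u**2 + 2) - 1314*u**9 + 9528*u**8*log(3*u**2 + 2) + 5616*u**8 - 21216*u**7*log(3*u**2 + 2) - 11664*u**7 + 45072*u**6*log(3*u**2 + 2) + 15552*u**6 - 59616*u**5*log(3*u**2 + 2) - 23328*u**5 + 25920*u**4*log(3*u**2 + 2) - 31104*u**3*log(3*u**2 + 2))/(3*u**6 + 20*u**4 + 39*u**2 + 18) = f(u).
F(5/2) = -1500625*log(83/4)/2368; F(2) = -4096*log(14)/7.
Integral = F(5/2) - F(2) = -1500625*log(83/4)/2368 + 4096*log(14)/7.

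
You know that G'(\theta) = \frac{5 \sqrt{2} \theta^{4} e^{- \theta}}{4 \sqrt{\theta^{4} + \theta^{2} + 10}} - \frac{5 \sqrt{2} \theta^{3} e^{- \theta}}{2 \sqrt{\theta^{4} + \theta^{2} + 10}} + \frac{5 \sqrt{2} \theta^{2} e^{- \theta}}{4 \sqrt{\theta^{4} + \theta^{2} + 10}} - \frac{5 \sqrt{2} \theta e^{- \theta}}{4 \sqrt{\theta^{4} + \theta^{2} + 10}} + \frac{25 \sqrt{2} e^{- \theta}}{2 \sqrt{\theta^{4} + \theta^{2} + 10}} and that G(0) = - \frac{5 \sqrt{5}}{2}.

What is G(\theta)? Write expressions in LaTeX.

G(\theta) = - \frac{5 \sqrt{2} \sqrt{\theta^{4} + \theta^{2} + 10} e^{- \theta}}{4}

G'(\theta) has the shape u'v + uv' for u = - \frac{5 \sqrt{\frac{\theta^{4}}{2} + \frac{\theta^{2}}{2} + 5}}{2} and v = e^{- \theta} — it is the derivative of the product u*v.
A general antiderivative is - \frac{5 \sqrt{\frac{\theta^{4}}{2} + \frac{\theta^{2}}{2} + 5} e^{- \theta}}{2} + C.
The condition gives C = - \frac{5 \sqrt{5}}{2} - (- \frac{5 \sqrt{5}}{2}) = 0.
So G(\theta) = - \frac{5 \sqrt{2} \sqrt{\theta^{4} + \theta^{2} + 10} e^{- \theta}}{4}.
Check: d/d\theta[- \frac{5 \sqrt{2} \sqrt{\theta^{4} + \theta^{2} + 10} e^{- \theta}}{4}] = \frac{\left(5 \sqrt{2} \theta^{4} - 10 \sqrt{2} \theta^{3} + 5 \sqrt{2} \theta^{2} - 5 \sqrt{2} \theta + 50 \sqrt{2}\right) e^{- \theta}}{4 \sqrt{\theta^{4} + \theta^{2} + 10}}, which equals G'(\theta).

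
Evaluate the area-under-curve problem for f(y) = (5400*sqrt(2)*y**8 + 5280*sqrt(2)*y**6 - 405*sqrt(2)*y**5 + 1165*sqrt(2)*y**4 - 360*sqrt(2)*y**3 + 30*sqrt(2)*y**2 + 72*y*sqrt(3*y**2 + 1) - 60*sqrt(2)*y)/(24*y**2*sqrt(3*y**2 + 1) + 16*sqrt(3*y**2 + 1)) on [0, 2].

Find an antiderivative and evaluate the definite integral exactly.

Antiderivative: F(y) = 5*sqrt(3*y**2/2 + 1/2)*(5*y**5 + y**3/4 - 3*y**2/4) + 3*log(3*y**2 + 2)/2; value = -3*log(2)/2 + 3*log(14)/2 + 795*sqrt(26)/2

A first test for any F(y): its y-derivative must equal f(y) identically.
F(y) = 5*sqrt(3*y**2/2 + 1/2)*(5*y**5 + y**3/4 - 3*y**2/4) + 3*log(3*y**2 + 2)/2 is an antiderivative of f.
Check: d/dy[5*sqrt(3*y**2/2 + 1/2)*(5*y**5 + y**3/4 - 3*y**2/4) + 3*log(3*y**2 + 2)/2] = (5400*sqrt(2)*y**8 + 5280*sqrt(2)*y**6 - 405*sqrt(2)*y**5 + 1165*sqrt(2)*y**4 - 360*sqrt(2)*y**3 + 30*sqrt(2)*y**2 + 72*y*sqrt(3*y**2 + 1) - 60*sqrt(2)*y)/(24*y**2*sqrt(3*y**2 + 1) + 16*sqrt(3*y**2 + 1)) = f(y).
F(2) = 3*log(14)/2 + 795*sqrt(26)/2; F(0) = 3*log(2)/2.
Integral = F(2) - F(0) = -3*log(2)/2 + 3*log(14)/2 + 795*sqrt(26)/2.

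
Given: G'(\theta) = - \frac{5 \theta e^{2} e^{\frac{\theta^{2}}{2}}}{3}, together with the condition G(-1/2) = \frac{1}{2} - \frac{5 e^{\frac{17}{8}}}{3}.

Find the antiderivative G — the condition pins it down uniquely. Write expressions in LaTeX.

G(\theta) = - \frac{10 e^{2} e^{\frac{\theta^{2}}{2}} - 3}{6}

The substitution u = \frac{\theta^{2}}{2} + 2 works: G'(\theta) is exactly (dG/du)*(du/d\theta) for that inner function.
A general antiderivative is - \frac{5 e^{\frac{\theta^{2}}{2} + 2}}{3} + C.
The condition gives C = \frac{1}{2} - \frac{5 e^{\frac{17}{8}}}{3} - (- \frac{5 e^{\frac{17}{8}}}{3}) = \frac{1}{2}.
So G(\theta) = - \frac{10 e^{2} e^{\frac{\theta^{2}}{2}} - 3}{6}.
Check: d/d\theta[- \frac{10 e^{2} e^{\frac{\theta^{2}}{2}} - 3}{6}] = - \frac{5 \theta e^{2} e^{\frac{\theta^{2}}{2}}}{3} = G'(\theta).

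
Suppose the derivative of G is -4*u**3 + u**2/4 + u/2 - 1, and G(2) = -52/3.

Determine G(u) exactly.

Integrate term by term and add the pieces.
A general antiderivative is -u**4 + u**3/12 + u**2/4 - u + C.
The condition gives C = -52/3 - (-49/3) = -1.
So G(u) = (-12*u**4 + u**3 + 3*u**2 - 12*u - 12)/12.
Check: d/du[(-12*u**4 + u**3 + 3*u**2 - 12*u - 12)/12] = -4*u**3 + u**2/4 + u/2 - 1 = G'(u).

G(u) = (-12*u**4 + u**3 + 3*u**2 - 12*u - 12)/12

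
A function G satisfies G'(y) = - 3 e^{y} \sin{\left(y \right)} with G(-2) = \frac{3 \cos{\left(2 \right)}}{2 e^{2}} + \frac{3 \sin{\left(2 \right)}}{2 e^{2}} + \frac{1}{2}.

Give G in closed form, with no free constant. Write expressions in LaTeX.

G(y) = - \frac{3 e^{y} \sin{\left(y \right)}}{2} + \frac{3 e^{y} \cos{\left(y \right)}}{2} + \frac{1}{2}

Whatever form G(y) takes, its d/dy must return the stated G'(y).
A general antiderivative is - \frac{3 e^{y} \sin{\left(y \right)}}{2} + \frac{3 e^{y} \cos{\left(y \right)}}{2} + C.
The condition gives C = \frac{3 \cos{\left(2 \right)}}{2 e^{2}} + \frac{3 \sin{\left(2 \right)}}{2 e^{2}} + \frac{1}{2} - (\frac{3 \cos{\left(2 \right)}}{2 e^{2}} + \frac{3 \sin{\left(2 \right)}}{2 e^{2}}) = \frac{1}{2}.
So G(y) = - \frac{3 e^{y} \sin{\left(y \right)}}{2} + \frac{3 e^{y} \cos{\left(y \right)}}{2} + \frac{1}{2}.
Check: d/dy[- \frac{3 e^{y} \sin{\left(y \right)}}{2} + \frac{3 e^{y} \cos{\left(y \right)}}{2} + \frac{1}{2}] = - 3 e^{y} \sin{\left(y \right)} = G'(y).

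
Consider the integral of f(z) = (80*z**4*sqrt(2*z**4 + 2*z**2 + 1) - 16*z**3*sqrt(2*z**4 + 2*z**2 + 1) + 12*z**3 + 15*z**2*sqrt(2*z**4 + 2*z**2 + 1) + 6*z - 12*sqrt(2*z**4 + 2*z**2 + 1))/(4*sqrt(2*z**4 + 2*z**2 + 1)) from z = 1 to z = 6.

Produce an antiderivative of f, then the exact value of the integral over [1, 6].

Any candidate F(z) must reproduce f(z) exactly when differentiated.
F(z) = 4*z**5 - z**4 + 5*z**3/4 - 3*z + 3*sqrt(2*z**4 + 2*z**2 + 1)/4 is an antiderivative of f.
Check: d/dz[4*z**5 - z**4 + 5*z**3/4 - 3*z + 3*sqrt(2*z**4 + 2*z**2 + 1)/4] = (80*z**4*sqrt(2*z**4 + 2*z**2 + 1) - 16*z**3*sqrt(2*z**4 + 2*z**2 + 1) + 12*z**3 + 15*z**2*sqrt(2*z**4 + 2*z**2 + 1) + 6*z - 12*sqrt(2*z**4 + 2*z**2 + 1))/(4*sqrt(2*z**4 + 2*z**2 + 1)) = f(z).
F(6) = 3*sqrt(2665)/4 + 30060; F(1) = 5/4 + 3*sqrt(5)/4.
Integral = F(6) - F(1) = -3*sqrt(5)/4 + 3*sqrt(2665)/4 + 120235/4.

Antiderivative: F(z) = 4*z**5 - z**4 + 5*z**3/4 - 3*z + 3*sqrt(2*z**4 + 2*z**2 + 1)/4; value = -3*sqrt(5)/4 + 3*sqrt(2665)/4 + 120235/4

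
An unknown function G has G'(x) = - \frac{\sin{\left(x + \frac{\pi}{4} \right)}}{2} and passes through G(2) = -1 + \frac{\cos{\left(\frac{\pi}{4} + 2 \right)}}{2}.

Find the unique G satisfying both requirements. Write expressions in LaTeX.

G(x) = \frac{\cos{\left(x + \frac{\pi}{4} \right)}}{2} - 1

A first test for any G(x): its x-derivative must equal the given G'(x).
A general antiderivative is \frac{\cos{\left(x + \frac{\pi}{4} \right)}}{2} + C.
The condition gives C = -1 + \frac{\cos{\left(\frac{\pi}{4} + 2 \right)}}{2} - (\frac{\cos{\left(\frac{\pi}{4} + 2 \right)}}{2}) = -1.
So G(x) = \frac{\cos{\left(x + \frac{\pi}{4} \right)}}{2} - 1.
Check: d/dx[\frac{\cos{\left(x + \frac{\pi}{4} \right)}}{2} - 1] = - \frac{\sin{\left(x + \frac{\pi}{4} \right)}}{2} = G'(x).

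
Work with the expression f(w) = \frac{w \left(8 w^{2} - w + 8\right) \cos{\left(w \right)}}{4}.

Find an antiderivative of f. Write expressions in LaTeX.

Any candidate F(w) must reproduce f(w) exactly when differentiated.
Check: d/dw[2 w^{3} \sin{\left(w \right)} - \frac{w^{2} \sin{\left(w \right)}}{4} + 6 w^{2} \cos{\left(w \right)} - 10 w \sin{\left(w \right)} - \frac{w \cos{\left(w \right)}}{2} + \frac{\sin{\left(w \right)}}{2} - 10 \cos{\left(w \right)}] = 2 w^{3} \cos{\left(w \right)} - \frac{w^{2} \cos{\left(w \right)}}{4} + 2 w \cos{\left(w \right)}, which equals f(w).

An antiderivative is F(w) = 2 w^{3} \sin{\left(w \right)} - \frac{w^{2} \sin{\left(w \right)}}{4} + 6 w^{2} \cos{\left(w \right)} - 10 w \sin{\left(w \right)} - \frac{w \cos{\left(w \right)}}{2} + \frac{\sin{\left(w \right)}}{2} - 10 \cos{\left(w \right)}.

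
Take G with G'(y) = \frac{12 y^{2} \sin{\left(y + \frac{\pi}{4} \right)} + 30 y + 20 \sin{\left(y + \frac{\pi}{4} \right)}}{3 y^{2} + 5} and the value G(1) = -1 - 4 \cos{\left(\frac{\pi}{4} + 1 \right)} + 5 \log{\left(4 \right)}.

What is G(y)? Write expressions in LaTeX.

Differentiate the proposed G(y) back; it has to land on the given G'(y).
A general antiderivative is 5 \log{\left(\frac{3 y^{2}}{2} + \frac{5}{2} \right)} - 4 \cos{\left(y + \frac{\pi}{4} \right)} + C.
The condition gives C = -1 - 4 \cos{\left(\frac{\pi}{4} + 1 \right)} + 5 \log{\left(4 \right)} - (- 4 \cos{\left(\frac{\pi}{4} + 1 \right)} + 5 \log{\left(4 \right)}) = -1.
So G(y) = 5 \log{\left(\frac{3 y^{2}}{2} + \frac{5}{2} \right)} - 4 \cos{\left(y + \frac{\pi}{4} \right)} - 1.
Check: d/dy[5 \log{\left(\frac{3 y^{2}}{2} + \frac{5}{2} \right)} - 4 \cos{\left(y + \frac{\pi}{4} \right)} - 1] = \frac{12 y^{2} \sin{\left(y + \frac{\pi}{4} \right)} + 30 y + 20 \sin{\left(y + \frac{\pi}{4} \right)}}{3 y^{2} + 5} = G'(y).

G(y) = 5 \log{\left(\frac{3 y^{2}}{2} + \frac{5}{2} \right)} - 4 \cos{\left(y + \frac{\pi}{4} \right)} - 1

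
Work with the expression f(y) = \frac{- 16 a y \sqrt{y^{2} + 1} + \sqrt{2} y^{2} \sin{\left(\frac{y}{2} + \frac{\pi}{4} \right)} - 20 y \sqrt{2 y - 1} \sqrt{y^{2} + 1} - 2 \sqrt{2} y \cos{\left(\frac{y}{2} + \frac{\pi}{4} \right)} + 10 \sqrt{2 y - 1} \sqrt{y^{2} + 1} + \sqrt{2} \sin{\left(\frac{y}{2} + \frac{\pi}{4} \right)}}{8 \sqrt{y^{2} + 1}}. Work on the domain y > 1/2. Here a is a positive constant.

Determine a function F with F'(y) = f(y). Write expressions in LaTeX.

An antiderivative is F(y) = - a y^{2} - y^{2} \sqrt{2 y - 1} + y \sqrt{2 y - 1} - \frac{\sqrt{2 y - 1}}{4} - \frac{\sqrt{2 y^{2} + 2} \cos{\left(\frac{y}{2} + \frac{\pi}{4} \right)}}{4}.

An antiderivative F(y) passes only if d/dy[F] lands on f(y) exactly.
Check: d/dy[- a y^{2} - y^{2} \sqrt{2 y - 1} + y \sqrt{2 y - 1} - \frac{\sqrt{2 y - 1}}{4} - \frac{\sqrt{2 y^{2} + 2} \cos{\left(\frac{y}{2} + \frac{\pi}{4} \right)}}{4}] = \frac{- 16 a y \sqrt{2 y - 1} \sqrt{y^{2} + 1} + \sqrt{2} y^{2} \sqrt{2 y - 1} \sin{\left(\frac{y}{2} + \frac{\pi}{4} \right)} - 40 y^{2} \sqrt{y^{2} + 1} - 2 \sqrt{2} y \sqrt{2 y - 1} \cos{\left(\frac{y}{2} + \frac{\pi}{4} \right)} + 40 y \sqrt{y^{2} + 1} + \sqrt{2} \sqrt{2 y - 1} \sin{\left(\frac{y}{2} + \frac{\pi}{4} \right)} - 10 \sqrt{y^{2} + 1}}{8 \sqrt{2 y - 1} \sqrt{y^{2} + 1}}, which equals f(y).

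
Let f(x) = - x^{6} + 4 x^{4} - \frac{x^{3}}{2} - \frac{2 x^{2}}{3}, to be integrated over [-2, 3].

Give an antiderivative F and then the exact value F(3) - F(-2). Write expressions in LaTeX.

Antiderivative: F(x) = - \frac{x^{7}}{7} + \frac{4 x^{5}}{5} - \frac{x^{4}}{8} - \frac{2 x^{3}}{9}; value = - \frac{63815}{504}

The integrand splits into summands that can be handled one at a time.
F(x) = - \frac{x^{7}}{7} + \frac{4 x^{5}}{5} - \frac{x^{4}}{8} - \frac{2 x^{3}}{9} is an antiderivative of f.
Check: d/dx[- \frac{x^{7}}{7} + \frac{4 x^{5}}{5} - \frac{x^{4}}{8} - \frac{2 x^{3}}{9}] = - x^{6} + 4 x^{4} - \frac{x^{3}}{2} - \frac{2 x^{2}}{3} = f(x).
F(3) = - \frac{37563}{280}; F(-2) = - \frac{2374}{315}.
Integral = F(3) - F(-2) = - \frac{63815}{504}.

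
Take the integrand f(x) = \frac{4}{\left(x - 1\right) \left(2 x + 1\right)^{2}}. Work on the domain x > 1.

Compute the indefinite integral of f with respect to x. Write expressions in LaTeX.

F(x) = \frac{4 \log{\left(x - 1 \right)}}{9} - \frac{4 \log{\left(x + \frac{1}{2} \right)}}{9} + \frac{4}{6 x + 3} + C

Factor the denominator (\left(x - 1\right) \left(2 x + 1\right)^{2}) and decompose: f = - \frac{8}{9 \left(2 x + 1\right)} - \frac{8}{3 \left(2 x + 1\right)^{2}} + \frac{4}{9 \left(x - 1\right)}; each piece integrates to a log, atan, or power term.
Check: d/dx[\frac{4 \log{\left(x - 1 \right)}}{9} - \frac{4 \log{\left(x + \frac{1}{2} \right)}}{9} + \frac{4}{6 x + 3}] = \frac{4}{4 x^{3} - 3 x - 1}, which equals f(x).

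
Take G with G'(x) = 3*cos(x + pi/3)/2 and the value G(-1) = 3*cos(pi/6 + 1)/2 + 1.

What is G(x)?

Any candidate G(x) must reproduce the stated G'(x) exactly.
A general antiderivative is 3*sin(x + pi/3)/2 + C.
The condition gives C = 3*cos(pi/6 + 1)/2 + 1 - (3*cos(pi/6 + 1)/2) = 1.
So G(x) = (3*sin(x + pi/3) + 2)/2.
Check: d/dx[(3*sin(x + pi/3) + 2)/2] = 3*cos(x + pi/3)/2 = G'(x).

G(x) = (3*sin(x + pi/3) + 2)/2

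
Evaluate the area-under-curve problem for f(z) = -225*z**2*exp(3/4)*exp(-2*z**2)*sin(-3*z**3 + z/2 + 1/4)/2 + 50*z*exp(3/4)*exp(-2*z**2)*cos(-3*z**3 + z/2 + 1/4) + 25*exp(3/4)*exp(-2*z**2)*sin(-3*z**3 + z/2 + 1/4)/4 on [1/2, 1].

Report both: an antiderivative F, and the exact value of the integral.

Antiderivative: F(z) = -25*exp(3/4 - 2*z**2)*cos(-3*z**3 + z/2 + 1/4)/2; value = -25*exp(-5/4)*cos(9/4)/2 + 25*exp(1/4)*cos(1/8)/2

Recognize the product-rule pattern: f = u'v + uv' with u = -25*cos(-3*z**3 + z/2 + 1/4)/2, v = exp(3/4 - 2*z**2), so integration by parts undoes it.
F(z) = -25*exp(3/4 - 2*z**2)*cos(-3*z**3 + z/2 + 1/4)/2 is an antiderivative of f.
Check: d/dz[-25*exp(3/4 - 2*z**2)*cos(-3*z**3 + z/2 + 1/4)/2] = (-450*z**2*sin(-3*z**3 + z/2 + 1/4) + 200*z*cos(-3*z**3 + z/2 + 1/4) + 25*sin(-3*z**3 + z/2 + 1/4))*exp(3/4)*exp(-2*z**2)/4, which equals f(z).
F(1) = -25*exp(-5/4)*cos(9/4)/2; F(1/2) = -25*exp(1/4)*cos(1/8)/2.
Integral = F(1) - F(1/2) = -25*exp(-5/4)*cos(9/4)/2 + 25*exp(1/4)*cos(1/8)/2.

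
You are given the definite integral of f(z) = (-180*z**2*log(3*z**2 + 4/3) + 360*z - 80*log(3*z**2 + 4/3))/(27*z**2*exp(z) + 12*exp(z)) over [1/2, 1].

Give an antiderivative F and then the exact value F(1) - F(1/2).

Recognize the product-rule pattern: f = u'v + uv' with u = 20*exp(-z)/3, v = log(3*z**2 + 4/3), so integration by parts undoes it.
F(z) = 20*exp(-z)*log(3*z**2 + 4/3)/3 is an antiderivative of f.
Check: d/dz[20*exp(-z)*log(3*z**2 + 4/3)/3] = (-180*z**2*log(3*z**2 + 4/3) + 360*z - 80*log(3*z**2 + 4/3))/(27*z**2*exp(z) + 12*exp(z)) = f(z).
F(1) = 20*exp(-1)*log(13/3)/3; F(1/2) = 20*exp(-1/2)*log(25/12)/3.
Integral = F(1) - F(1/2) = -20*exp(-1/2)*log(25/12)/3 + 20*exp(-1)*log(13/3)/3.

Antiderivative: F(z) = 20*exp(-z)*log(3*z**2 + 4/3)/3; value = -20*exp(-1/2)*log(25/12)/3 + 20*exp(-1)*log(13/3)/3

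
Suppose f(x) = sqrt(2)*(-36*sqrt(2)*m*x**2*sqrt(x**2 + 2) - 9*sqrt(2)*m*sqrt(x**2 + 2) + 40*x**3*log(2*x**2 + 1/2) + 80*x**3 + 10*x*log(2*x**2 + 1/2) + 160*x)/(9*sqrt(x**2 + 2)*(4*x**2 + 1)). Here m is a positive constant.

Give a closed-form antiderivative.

Any candidate F(x) must reproduce f(x) exactly when differentiated.
Check: d/dx[2*(-9*m*x + 5*sqrt(2)*sqrt(x**2 + 2)*log(2*x**2 + 1/2))/9] = (-72*m*x**2*sqrt(x**2 + 2) - 18*m*sqrt(x**2 + 2) + 40*sqrt(2)*x**3*log(2*x**2 + 1/2) + 80*sqrt(2)*x**3 + 10*sqrt(2)*x*log(2*x**2 + 1/2) + 160*sqrt(2)*x)/(36*x**2*sqrt(x**2 + 2) + 9*sqrt(x**2 + 2)), which equals f(x).

An antiderivative is F(x) = 2*(-9*m*x + 5*sqrt(2)*sqrt(x**2 + 2)*log(2*x**2 + 1/2))/9.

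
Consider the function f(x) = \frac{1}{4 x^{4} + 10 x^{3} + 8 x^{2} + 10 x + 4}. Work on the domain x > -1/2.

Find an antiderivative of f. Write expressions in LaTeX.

The denominator factors as 2 \left(x + 2\right) \left(2 x + 1\right) \left(x^{2} + 1\right); partial fractions split f into directly integrable pieces: - \frac{x}{10 \left(x^{2} + 1\right)} + \frac{4}{15 \left(2 x + 1\right)} - \frac{1}{30 \left(x + 2\right)}.
Check: d/dx[\frac{8 \log{\left(x + \frac{1}{2} \right)} - 2 \log{\left(x + 2 \right)} - 3 \log{\left(x^{2} + 1 \right)}}{60}] = \frac{1}{4 x^{4} + 10 x^{3} + 8 x^{2} + 10 x + 4} = f(x).

An antiderivative is F(x) = \frac{8 \log{\left(x + \frac{1}{2} \right)} - 2 \log{\left(x + 2 \right)} - 3 \log{\left(x^{2} + 1 \right)}}{60}.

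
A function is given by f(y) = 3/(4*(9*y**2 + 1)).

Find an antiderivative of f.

Check any antiderivative F(y) by computing F'(y) and comparing it with f(y).
Check: d/dy[atan(3*y)/4] = 3/(36*y**2 + 4), which equals f(y).

An antiderivative is F(y) = atan(3*y)/4.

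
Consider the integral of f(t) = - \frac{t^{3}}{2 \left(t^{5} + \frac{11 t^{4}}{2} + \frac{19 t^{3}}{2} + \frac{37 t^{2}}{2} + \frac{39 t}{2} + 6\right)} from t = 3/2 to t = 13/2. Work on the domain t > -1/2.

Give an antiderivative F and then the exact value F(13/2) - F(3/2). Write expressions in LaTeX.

Antiderivative: F(t) = \frac{\log{\left(t + \frac{1}{2} \right)}}{91} - \frac{\log{\left(t + 1 \right)}}{12} + \frac{64 \log{\left(t + 4 \right)}}{399} - \frac{87 \log{\left(t^{2} + 3 \right)}}{1976} + \frac{21 \sqrt{3} \operatorname{atan}{\left(\frac{\sqrt{3} t}{3} \right)}}{988}; value = - \frac{64 \log{\left(\frac{11}{2} \right)}}{399} - \frac{\log{\left(\frac{15}{2} \right)}}{12} - \frac{87 \log{\left(\frac{181}{4} \right)}}{1976} - \frac{21 \sqrt{3} \operatorname{atan}{\left(\frac{\sqrt{3}}{2} \right)}}{988} - \frac{\log{\left(2 \right)}}{91} + \frac{\log{\left(7 \right)}}{91} + \frac{21 \sqrt{3} \operatorname{atan}{\left(\frac{13 \sqrt{3}}{6} \right)}}{988} + \frac{87 \log{\left(\frac{21}{4} \right)}}{1976} + \frac{\log{\left(\frac{5}{2} \right)}}{12} + \frac{64 \log{\left(\frac{21}{2} \right)}}{399}

Factor the denominator (\left(t + 1\right) \left(t + 4\right) \left(2 t + 1\right) \left(t^{2} + 3\right)) and decompose: f = - \frac{3 \left(29 t - 21\right)}{988 \left(t^{2} + 3\right)} + \frac{2}{91 \left(2 t + 1\right)} + \frac{64}{399 \left(t + 4\right)} - \frac{1}{12 \left(t + 1\right)}; each piece integrates to a log, atan, or power term.
F(t) = \frac{\log{\left(t + \frac{1}{2} \right)}}{91} - \frac{\log{\left(t + 1 \right)}}{12} + \frac{64 \log{\left(t + 4 \right)}}{399} - \frac{87 \log{\left(t^{2} + 3 \right)}}{1976} + \frac{21 \sqrt{3} \operatorname{atan}{\left(\frac{\sqrt{3} t}{3} \right)}}{988} is an antiderivative of f.
Check: d/dt[\frac{\log{\left(t + \frac{1}{2} \right)}}{91} - \frac{\log{\left(t + 1 \right)}}{12} + \frac{64 \log{\left(t + 4 \right)}}{399} - \frac{87 \log{\left(t^{2} + 3 \right)}}{1976} + \frac{21 \sqrt{3} \operatorname{atan}{\left(\frac{\sqrt{3} t}{3} \right)}}{988}] = - \frac{t^{3}}{2 t^{5} + 11 t^{4} + 19 t^{3} + 37 t^{2} + 39 t + 12}, which equals f(t).
F(13/2) = - \frac{\log{\left(\frac{15}{2} \right)}}{12} - \frac{87 \log{\left(\frac{181}{4} \right)}}{1976} + \frac{\log{\left(7 \right)}}{91} + \frac{21 \sqrt{3} \operatorname{atan}{\left(\frac{13 \sqrt{3}}{6} \right)}}{988} + \frac{64 \log{\left(\frac{21}{2} \right)}}{399}; F(3/2) = - \frac{\log{\left(\frac{5}{2} \right)}}{12} - \frac{87 \log{\left(\frac{21}{4} \right)}}{1976} + \frac{\log{\left(2 \right)}}{91} + \frac{21 \sqrt{3} \operatorname{atan}{\left(\frac{\sqrt{3}}{2} \right)}}{988} + \frac{64 \log{\left(\frac{11}{2} \right)}}{399}.
Integral = F(13/2) - F(3/2) = - \frac{64 \log{\left(\frac{11}{2} \right)}}{399} - \frac{\log{\left(\frac{15}{2} \right)}}{12} - \frac{87 \log{\left(\frac{181}{4} \right)}}{1976} - \frac{21 \sqrt{3} \operatorname{atan}{\left(\frac{\sqrt{3}}{2} \right)}}{988} - \frac{\log{\left(2 \right)}}{91} + \frac{\log{\left(7 \right)}}{91} + \frac{21 \sqrt{3} \operatorname{atan}{\left(\frac{13 \sqrt{3}}{6} \right)}}{988} + \frac{87 \log{\left(\frac{21}{4} \right)}}{1976} + \frac{\log{\left(\frac{5}{2} \right)}}{12} + \frac{64 \log{\left(\frac{21}{2} \right)}}{399}.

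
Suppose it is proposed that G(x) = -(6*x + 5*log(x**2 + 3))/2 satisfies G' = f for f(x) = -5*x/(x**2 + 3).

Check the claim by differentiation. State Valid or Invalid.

Invalid: d/dx[G] - f = -3, which is not 0.

d/dx[G] = (-3*x**2 - 5*x - 9)/(x**2 + 3)
d/dx[G] - f(x) = -3 != 0.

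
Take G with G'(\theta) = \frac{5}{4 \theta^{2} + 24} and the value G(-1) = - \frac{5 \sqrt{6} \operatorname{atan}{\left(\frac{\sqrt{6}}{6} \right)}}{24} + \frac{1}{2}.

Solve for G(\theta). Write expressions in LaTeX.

G(\theta) = \frac{5 \sqrt{6} \operatorname{atan}{\left(\frac{\sqrt{6} \theta}{6} \right)}}{24} + \frac{1}{2}

For G(\theta) to be correct, d/d\theta[G] must agree with the stated G'(\theta) identically.
A general antiderivative is \frac{5 \sqrt{6} \operatorname{atan}{\left(\frac{\sqrt{6} \theta}{6} \right)}}{24} + C.
The condition gives C = - \frac{5 \sqrt{6} \operatorname{atan}{\left(\frac{\sqrt{6}}{6} \right)}}{24} + \frac{1}{2} - (- \frac{5 \sqrt{6} \operatorname{atan}{\left(\frac{\sqrt{6}}{6} \right)}}{24}) = \frac{1}{2}.
So G(\theta) = \frac{5 \sqrt{6} \operatorname{atan}{\left(\frac{\sqrt{6} \theta}{6} \right)}}{24} + \frac{1}{2}.
Check: d/d\theta[\frac{5 \sqrt{6} \operatorname{atan}{\left(\frac{\sqrt{6} \theta}{6} \right)}}{24} + \frac{1}{2}] = \frac{5}{4 \theta^{2} + 24} = G'(\theta).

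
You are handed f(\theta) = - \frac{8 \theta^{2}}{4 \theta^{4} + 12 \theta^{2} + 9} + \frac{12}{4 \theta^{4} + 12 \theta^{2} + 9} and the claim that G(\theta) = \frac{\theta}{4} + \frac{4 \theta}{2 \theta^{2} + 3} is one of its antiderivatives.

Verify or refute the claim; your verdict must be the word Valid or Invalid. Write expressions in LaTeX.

d/d\theta[G] = \frac{4 \theta^{4} - 20 \theta^{2} + 57}{16 \theta^{4} + 48 \theta^{2} + 36}
d/d\theta[G] - f(\theta) = \frac{1}{4} != 0.

Invalid: d/d\theta[G] - f = \frac{1}{4}, which is not 0.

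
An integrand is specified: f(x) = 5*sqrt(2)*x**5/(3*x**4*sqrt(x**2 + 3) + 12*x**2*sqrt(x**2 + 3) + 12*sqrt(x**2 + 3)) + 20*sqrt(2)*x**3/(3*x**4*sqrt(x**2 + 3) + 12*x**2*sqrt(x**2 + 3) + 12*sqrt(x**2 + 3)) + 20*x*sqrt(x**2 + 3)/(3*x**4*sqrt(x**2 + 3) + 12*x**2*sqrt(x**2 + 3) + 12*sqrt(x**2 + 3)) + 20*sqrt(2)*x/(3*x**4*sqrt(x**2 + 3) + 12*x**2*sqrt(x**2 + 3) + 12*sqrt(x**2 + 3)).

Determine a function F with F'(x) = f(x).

An antiderivative is F(x) = 5*sqrt(2*x**2 + 6)/3 - 5/(3*x**2/2 + 3).

Integrate term by term and add the pieces.
Check: d/dx[5*sqrt(2*x**2 + 6)/3 - 5/(3*x**2/2 + 3)] = (5*sqrt(2)*x**5 + 20*sqrt(2)*x**3 + 20*x*sqrt(x**2 + 3) + 20*sqrt(2)*x)/(3*x**4*sqrt(x**2 + 3) + 12*x**2*sqrt(x**2 + 3) + 12*sqrt(x**2 + 3)), which equals f(x).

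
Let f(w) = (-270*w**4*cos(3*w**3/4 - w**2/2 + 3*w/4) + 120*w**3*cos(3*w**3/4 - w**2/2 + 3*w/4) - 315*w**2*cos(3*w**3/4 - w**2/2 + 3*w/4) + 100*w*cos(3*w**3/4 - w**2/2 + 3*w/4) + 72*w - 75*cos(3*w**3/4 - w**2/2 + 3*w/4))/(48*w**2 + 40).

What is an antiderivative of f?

An antiderivative is F(w) = 3*log(2*w**2 + 5/3)/4 - 5*sin(3*w**3/4 - w**2/2 + 3*w/4)/2.

A first test for any F(w): its w-derivative must equal f(w) identically.
Check: d/dw[3*log(2*w**2 + 5/3)/4 - 5*sin(3*w**3/4 - w**2/2 + 3*w/4)/2] = (-270*w**4*cos(3*w**3/4 - w**2/2 + 3*w/4) + 120*w**3*cos(3*w**3/4 - w**2/2 + 3*w/4) - 315*w**2*cos(3*w**3/4 - w**2/2 + 3*w/4) + 100*w*cos(3*w**3/4 - w**2/2 + 3*w/4) + 72*w - 75*cos(3*w**3/4 - w**2/2 + 3*w/4))/(48*w**2 + 40) = f(w).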